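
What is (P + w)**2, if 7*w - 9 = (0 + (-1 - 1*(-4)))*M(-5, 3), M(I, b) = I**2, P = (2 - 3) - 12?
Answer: 1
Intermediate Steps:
P = -13 (P = -1 - 12 = -13)
w = 12 (w = 9/7 + ((0 + (-1 - 1*(-4)))*(-5)**2)/7 = 9/7 + ((0 + (-1 + 4))*25)/7 = 9/7 + ((0 + 3)*25)/7 = 9/7 + (3*25)/7 = 9/7 + (1/7)*75 = 9/7 + 75/7 = 12)
(P + w)**2 = (-13 + 12)**2 = (-1)**2 = 1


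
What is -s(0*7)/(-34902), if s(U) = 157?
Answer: 157/34902 ≈ 0.0044983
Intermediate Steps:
-s(0*7)/(-34902) = -157/(-34902) = -157*(-1)/34902 = -1*(-157/34902) = 157/34902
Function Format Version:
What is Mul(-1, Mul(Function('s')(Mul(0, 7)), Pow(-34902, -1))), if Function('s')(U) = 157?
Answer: Rational(157, 34902) ≈ 0.0044983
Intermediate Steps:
Mul(-1, Mul(Function('s')(Mul(0, 7)), Pow(-34902, -1))) = Mul(-1, Mul(157, Pow(-34902, -1))) = Mul(-1, Mul(157, Rational(-1, 34902))) = Mul(-1, Rational(-157, 34902)) = Rational(157, 34902)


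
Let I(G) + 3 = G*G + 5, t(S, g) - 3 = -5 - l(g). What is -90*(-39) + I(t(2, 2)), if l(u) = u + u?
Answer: 3548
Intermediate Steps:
l(u) = 2*u
t(S, g) = -2 - 2*g (t(S, g) = 3 + (-5 - 2*g) = -2 - 2*g)
I(G) = 2 + G² (I(G) = -3 + (G*G + 5) = -3 + (G² + 5) = -3 + (5 + G²) = 2 + G²)
-90*(-39) + I(t(2, 2)) = -90*(-39) + (2 + (-2 - 2*2)²) = 3510 + (2 + (-2 - 4)²) = 3510 + (2 + (-6)²) = 3510 + (2 + 36) = 3510 + 38 = 3548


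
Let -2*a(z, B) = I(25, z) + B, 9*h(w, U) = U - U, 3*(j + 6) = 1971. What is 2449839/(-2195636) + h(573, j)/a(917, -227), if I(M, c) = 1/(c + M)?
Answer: -2449839/2195636 ≈ -1.1158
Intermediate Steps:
I(M, c) = 1/(M + c)
j = 651 (j = -6 + (1/3)*1971 = -6 + 657 = 651)
h(w, U) = 0 (h(w, U) = (U - U)/9 = (1/9)*0 = 0)
a(z, B) = -B/2 - 1/(2*(25 + z)) (a(z, B) = -(1/(25 + z) + B)/2 = -(B + 1/(25 + z))/2 = -B/2 - 1/(2*(25 + z)))
2449839/(-2195636) + h(573, j)/a(917, -227) = 2449839/(-2195636) + 0/(((-1 - 1*(-227)*(25 + 917))/(2*(25 + 917)))) = 2449839*(-1/2195636) + 0/(((1/2)*(-1 - 1*(-227)*942)/942)) = -2449839/2195636 + 0/(((1/2)*(1/942)*(-1 + 213834))) = -2449839/2195636 + 0/(((1/2)*(1/942)*213833)) = -2449839/2195636 + 0/(213833/1884) = -2449839/2195636 + 0*(1884/213833) = -2449839/2195636 + 0 = -2449839/2195636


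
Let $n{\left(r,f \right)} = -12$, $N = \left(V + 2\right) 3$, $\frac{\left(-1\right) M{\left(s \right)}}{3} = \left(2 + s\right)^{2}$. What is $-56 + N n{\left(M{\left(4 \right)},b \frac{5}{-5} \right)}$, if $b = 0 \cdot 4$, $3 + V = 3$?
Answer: $-128$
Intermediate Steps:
$V = 0$ ($V = -3 + 3 = 0$)
$b = 0$
$M{\left(s \right)} = - 3 \left(2 + s\right)^{2}$
$N = 6$ ($N = \left(0 + 2\right) 3 = 2 \cdot 3 = 6$)
$-56 + N n{\left(M{\left(4 \right)},b \frac{5}{-5} \right)} = -56 + 6 \left(-12\right) = -56 - 72 = -128$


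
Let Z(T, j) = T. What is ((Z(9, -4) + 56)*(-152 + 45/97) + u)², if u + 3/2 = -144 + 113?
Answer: 3675559980625/37636 ≈ 9.7661e+7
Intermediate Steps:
u = -65/2 (u = -3/2 + (-144 + 113) = -3/2 - 31 = -65/2 ≈ -32.500)
((Z(9, -4) + 56)*(-152 + 45/97) + u)² = ((9 + 56)*(-152 + 45/97) - 65/2)² = (65*(-152 + 45*(1/97)) - 65/2)² = (65*(-152 + 45/97) - 65/2)² = (65*(-14699/97) - 65/2)² = (-955435/97 - 65/2)² = (-1917175/194)² = 3675559980625/37636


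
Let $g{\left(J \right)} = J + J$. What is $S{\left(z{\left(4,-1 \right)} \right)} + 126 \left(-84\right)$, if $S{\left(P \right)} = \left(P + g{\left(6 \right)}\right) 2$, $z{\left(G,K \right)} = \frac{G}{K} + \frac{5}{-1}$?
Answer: $-10578$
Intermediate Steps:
$z{\left(G,K \right)} = -5 + \frac{G}{K}$ ($z{\left(G,K \right)} = \frac{G}{K} + 5 \left(-1\right) = \frac{G}{K} - 5 = -5 + \frac{G}{K}$)
$g{\left(J \right)} = 2 J$
$S{\left(P \right)} = 24 + 2 P$ ($S{\left(P \right)} = \left(P + 2 \cdot 6\right) 2 = \left(P + 12\right) 2 = \left(12 + P\right) 2 = 24 + 2 P$)
$S{\left(z{\left(4,-1 \right)} \right)} + 126 \left(-84\right) = \left(24 + 2 \left(-5 + \frac{4}{-1}\right)\right) + 126 \left(-84\right) = \left(24 + 2 \left(-5 + 4 \left(-1\right)\right)\right) - 10584 = \left(24 + 2 \left(-5 - 4\right)\right) - 10584 = \left(24 + 2 \left(-9\right)\right) - 10584 = \left(24 - 18\right) - 10584 = 6 - 10584 = -10578$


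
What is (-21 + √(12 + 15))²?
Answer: 468 - 126*√3 ≈ 249.76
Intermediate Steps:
(-21 + √(12 + 15))² = (-21 + √27)² = (-21 + 3*√3)²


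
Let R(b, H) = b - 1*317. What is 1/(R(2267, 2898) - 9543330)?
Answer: -1/9541380 ≈ -1.0481e-7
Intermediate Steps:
R(b, H) = -317 + b (R(b, H) = b - 317 = -317 + b)
1/(R(2267, 2898) - 9543330) = 1/((-317 + 2267) - 9543330) = 1/(1950 - 9543330) = 1/(-9541380) = -1/9541380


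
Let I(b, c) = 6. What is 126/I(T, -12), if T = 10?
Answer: 21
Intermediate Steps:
126/I(T, -12) = 126/6 = 126*(⅙) = 21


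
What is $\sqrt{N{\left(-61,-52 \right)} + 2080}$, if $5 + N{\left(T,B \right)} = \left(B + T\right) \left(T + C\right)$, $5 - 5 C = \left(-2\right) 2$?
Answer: $\frac{\sqrt{219115}}{5} \approx 93.619$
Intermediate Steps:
$C = \frac{9}{5}$ ($C = 1 - \frac{\left(-2\right) 2}{5} = 1 - - \frac{4}{5} = 1 + \frac{4}{5} = \frac{9}{5} \approx 1.8$)
$N{\left(T,B \right)} = -5 + \left(\frac{9}{5} + T\right) \left(B + T\right)$ ($N{\left(T,B \right)} = -5 + \left(B + T\right) \left(T + \frac{9}{5}\right) = -5 + \left(B + T\right) \left(\frac{9}{5} + T\right) = -5 + \left(\frac{9}{5} + T\right) \left(B + T\right)$)
$\sqrt{N{\left(-61,-52 \right)} + 2080} = \sqrt{\left(-5 + \left(-61\right)^{2} + \frac{9}{5} \left(-52\right) + \frac{9}{5} \left(-61\right) - -3172\right) + 2080} = \sqrt{\left(-5 + 3721 - \frac{468}{5} - \frac{549}{5} + 3172\right) + 2080} = \sqrt{\frac{33423}{5} + 2080} = \sqrt{\frac{43823}{5}} = \frac{\sqrt{219115}}{5}$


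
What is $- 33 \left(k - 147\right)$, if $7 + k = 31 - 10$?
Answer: $4389$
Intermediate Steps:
$k = 14$ ($k = -7 + \left(31 - 10\right) = -7 + 21 = 14$)
$- 33 \left(k - 147\right) = - 33 \left(14 - 147\right) = \left(-33\right) \left(-133\right) = 4389$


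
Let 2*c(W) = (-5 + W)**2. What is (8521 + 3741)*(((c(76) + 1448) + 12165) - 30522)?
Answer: -176431787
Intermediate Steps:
c(W) = (-5 + W)**2/2
(8521 + 3741)*(((c(76) + 1448) + 12165) - 30522) = (8521 + 3741)*((((-5 + 76)**2/2 + 1448) + 12165) - 30522) = 12262*((((1/2)*71**2 + 1448) + 12165) - 30522) = 12262*((((1/2)*5041 + 1448) + 12165) - 30522) = 12262*(((5041/2 + 1448) + 12165) - 30522) = 12262*((7937/2 + 12165) - 30522) = 12262*(32267/2 - 30522) = 12262*(-28777/2) = -176431787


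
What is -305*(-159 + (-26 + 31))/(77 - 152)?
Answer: -9394/15 ≈ -626.27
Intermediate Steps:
-305*(-159 + (-26 + 31))/(77 - 152) = -305*(-159 + 5)/(-75) = -(-46970)*(-1)/75 = -305*154/75 = -9394/15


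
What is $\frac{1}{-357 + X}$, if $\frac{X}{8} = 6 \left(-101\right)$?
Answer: $- \frac{1}{5205} \approx -0.00019212$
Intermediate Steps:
$X = -4848$ ($X = 8 \cdot 6 \left(-101\right) = 8 \left(-606\right) = -4848$)
$\frac{1}{-357 + X} = \frac{1}{-357 - 4848} = \frac{1}{-5205} = - \frac{1}{5205}$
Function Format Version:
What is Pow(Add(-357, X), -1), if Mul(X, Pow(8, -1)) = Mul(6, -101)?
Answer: Rational(-1, 5205) ≈ -0.00019212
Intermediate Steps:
X = -4848 (X = Mul(8, Mul(6, -101)) = Mul(8, -606) = -4848)
Pow(Add(-357, X), -1) = Pow(Add(-357, -4848), -1) = Pow(-5205, -1) = Rational(-1, 5205)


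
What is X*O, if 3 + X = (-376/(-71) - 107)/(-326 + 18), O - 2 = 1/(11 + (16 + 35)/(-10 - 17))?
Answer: -10100259/1793176 ≈ -5.6326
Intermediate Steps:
O = 173/82 (O = 2 + 1/(11 + (16 + 35)/(-10 - 17)) = 2 + 1/(11 + 51/(-27)) = 2 + 1/(11 + 51*(-1/27)) = 2 + 1/(11 - 17/9) = 2 + 1/(82/9) = 2 + 9/82 = 173/82 ≈ 2.1098)
X = -58383/21868 (X = -3 + (-376/(-71) - 107)/(-326 + 18) = -3 + (-376*(-1/71) - 107)/(-308) = -3 + (376/71 - 107)*(-1/308) = -3 - 7221/71*(-1/308) = -3 + 7221/21868 = -58383/21868 ≈ -2.6698)
X*O = -58383/21868*173/82 = -10100259/1793176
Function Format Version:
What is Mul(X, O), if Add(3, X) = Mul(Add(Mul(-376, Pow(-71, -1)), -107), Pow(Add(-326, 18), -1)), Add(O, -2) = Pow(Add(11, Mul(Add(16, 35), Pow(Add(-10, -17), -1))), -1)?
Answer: Rational(-10100259, 1793176) ≈ -5.6326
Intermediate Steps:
O = Rational(173, 82) (O = Add(2, Pow(Add(11, Mul(Add(16, 35), Pow(Add(-10, -17), -1))), -1)) = Add(2, Pow(Add(11, Mul(51, Pow(-27, -1))), -1)) = Add(2, Pow(Add(11, Mul(51, Rational(-1, 27))), -1)) = Add(2, Pow(Add(11, Rational(-17, 9)), -1)) = Add(2, Pow(Rational(82, 9), -1)) = Add(2, Rational(9, 82)) = Rational(173, 82) ≈ 2.1098)
X = Rational(-58383, 21868) (X = Add(-3, Mul(Add(Mul(-376, Pow(-71, -1)), -107), Pow(Add(-326, 18), -1))) = Add(-3, Mul(Add(Mul(-376, Rational(-1, 71)), -107), Pow(-308, -1))) = Add(-3, Mul(Add(Rational(376, 71), -107), Rational(-1, 308))) = Add(-3, Mul(Rational(-7221, 71), Rational(-1, 308))) = Add(-3, Rational(7221, 21868)) = Rational(-58383, 21868) ≈ -2.6698)
Mul(X, O) = Mul(Rational(-58383, 21868), Rational(173, 82)) = Rational(-10100259, 1793176)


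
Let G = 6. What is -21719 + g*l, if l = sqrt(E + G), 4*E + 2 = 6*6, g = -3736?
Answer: -21719 - 1868*sqrt(58) ≈ -35945.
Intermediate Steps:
E = 17/2 (E = -1/2 + (6*6)/4 = -1/2 + (1/4)*36 = -1/2 + 9 = 17/2 ≈ 8.5000)
l = sqrt(58)/2 (l = sqrt(17/2 + 6) = sqrt(29/2) = sqrt(58)/2 ≈ 3.8079)
-21719 + g*l = -21719 - 1868*sqrt(58)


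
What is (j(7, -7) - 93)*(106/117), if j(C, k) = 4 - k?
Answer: -8692/117 ≈ -74.291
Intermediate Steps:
(j(7, -7) - 93)*(106/117) = ((4 - 1*(-7)) - 93)*(106/117) = ((4 + 7) - 93)*(106*(1/117)) = (11 - 93)*(106/117) = -82*106/117 = -8692/117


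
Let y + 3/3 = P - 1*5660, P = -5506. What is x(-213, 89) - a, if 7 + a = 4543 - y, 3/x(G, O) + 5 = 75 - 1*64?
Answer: -31405/2 ≈ -15703.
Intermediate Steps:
y = -11167 (y = -1 + (-5506 - 1*5660) = -1 + (-5506 - 5660) = -1 - 11166 = -11167)
x(G, O) = ½ (x(G, O) = 3/(-5 + (75 - 1*64)) = 3/(-5 + (75 - 64)) = 3/(-5 + 11) = 3/6 = 3*(⅙) = ½)
a = 15703 (a = -7 + (4543 - 1*(-11167)) = -7 + (4543 + 11167) = -7 + 15710 = 15703)
x(-213, 89) - a = ½ - 1*15703 = ½ - 15703 = -31405/2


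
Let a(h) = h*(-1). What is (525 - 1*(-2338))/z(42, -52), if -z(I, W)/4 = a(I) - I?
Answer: 409/48 ≈ 8.5208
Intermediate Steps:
a(h) = -h
z(I, W) = 8*I (z(I, W) = -4*(-I - I) = -(-8)*I = 8*I)
(525 - 1*(-2338))/z(42, -52) = (525 - 1*(-2338))/((8*42)) = (525 + 2338)/336 = 2863*(1/336) = 409/48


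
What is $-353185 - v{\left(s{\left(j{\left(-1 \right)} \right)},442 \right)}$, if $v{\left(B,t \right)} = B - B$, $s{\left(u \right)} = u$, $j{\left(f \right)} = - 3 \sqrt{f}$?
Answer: $-353185$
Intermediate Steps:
$v{\left(B,t \right)} = 0$
$-353185 - v{\left(s{\left(j{\left(-1 \right)} \right)},442 \right)} = -353185 - 0 = -353185 + 0 = -353185$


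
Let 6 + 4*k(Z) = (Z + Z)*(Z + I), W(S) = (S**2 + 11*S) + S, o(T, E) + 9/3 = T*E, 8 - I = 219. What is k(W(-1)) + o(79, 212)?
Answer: 35929/2 ≈ 17965.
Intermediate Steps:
I = -211 (I = 8 - 1*219 = 8 - 219 = -211)
o(T, E) = -3 + E*T (o(T, E) = -3 + T*E = -3 + E*T)
W(S) = S**2 + 12*S
k(Z) = -3/2 + Z*(-211 + Z)/2 (k(Z) = -3/2 + ((Z + Z)*(Z - 211))/4 = -3/2 + ((2*Z)*(-211 + Z))/4 = -3/2 + (2*Z*(-211 + Z))/4 = -3/2 + Z*(-211 + Z)/2)
k(W(-1)) + o(79, 212) = (-3/2 + (-(12 - 1))**2/2 - (-211)*(12 - 1)/2) + (-3 + 212*79) = (-3/2 + (-1*11)**2/2 - (-211)*11/2) + (-3 + 16748) = (-3/2 + (1/2)*(-11)**2 - 211/2*(-11)) + 16745 = (-3/2 + (1/2)*121 + 2321/2) + 16745 = (-3/2 + 121/2 + 2321/2) + 16745 = 2439/2 + 16745 = 35929/2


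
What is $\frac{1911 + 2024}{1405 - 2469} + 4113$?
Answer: $\frac{4372297}{1064} \approx 4109.3$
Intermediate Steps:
$\frac{1911 + 2024}{1405 - 2469} + 4113 = \frac{3935}{-1064} + 4113 = 3935 \left(- \frac{1}{1064}\right) + 4113 = - \frac{3935}{1064} + 4113 = \frac{4372297}{1064}$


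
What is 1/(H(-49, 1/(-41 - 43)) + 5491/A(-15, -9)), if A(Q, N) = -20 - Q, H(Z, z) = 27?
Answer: -5/5356 ≈ -0.00093353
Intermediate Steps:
1/(H(-49, 1/(-41 - 43)) + 5491/A(-15, -9)) = 1/(27 + 5491/(-20 - 1*(-15))) = 1/(27 + 5491/(-20 + 15)) = 1/(27 + 5491/(-5)) = 1/(27 + 5491*(-1/5)) = 1/(27 - 5491/5) = 1/(-5356/5) = -5/5356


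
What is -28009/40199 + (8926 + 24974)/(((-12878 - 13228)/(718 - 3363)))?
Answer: 600622038591/174905849 ≈ 3434.0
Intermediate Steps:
-28009/40199 + (8926 + 24974)/(((-12878 - 13228)/(718 - 3363))) = -28009*1/40199 + 33900/((-26106/(-2645))) = -28009/40199 + 33900/((-26106*(-1/2645))) = -28009/40199 + 33900/(26106/2645) = -28009/40199 + 33900*(2645/26106) = -28009/40199 + 14944250/4351 = 600622038591/174905849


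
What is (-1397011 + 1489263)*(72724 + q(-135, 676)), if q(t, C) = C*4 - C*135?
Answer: -1460533664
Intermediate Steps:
q(t, C) = -131*C (q(t, C) = 4*C - 135*C = -131*C)
(-1397011 + 1489263)*(72724 + q(-135, 676)) = (-1397011 + 1489263)*(72724 - 131*676) = 92252*(72724 - 88556) = 92252*(-15832) = -1460533664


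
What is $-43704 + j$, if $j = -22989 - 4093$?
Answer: $-70786$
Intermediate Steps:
$j = -27082$
$-43704 + j = -43704 - 27082 = -70786$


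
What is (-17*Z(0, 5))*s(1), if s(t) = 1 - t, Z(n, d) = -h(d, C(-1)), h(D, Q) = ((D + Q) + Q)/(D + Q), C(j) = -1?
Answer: 0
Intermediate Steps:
h(D, Q) = (D + 2*Q)/(D + Q)
Z(n, d) = -(-2 + d)/(-1 + d) (Z(n, d) = -(d + 2*(-1))/(d - 1) = -(d - 2)/(-1 + d) = -(-2 + d)/(-1 + d))
(-17*Z(0, 5))*s(1) = (-17*(2 - 1*5)/(-1 + 5))*(1 - 1*1) = (-17*(2 - 5)/4)*(1 - 1) = -17*(-3)/4*0 = -17*(-3/4)*0 = (51/4)*0 = 0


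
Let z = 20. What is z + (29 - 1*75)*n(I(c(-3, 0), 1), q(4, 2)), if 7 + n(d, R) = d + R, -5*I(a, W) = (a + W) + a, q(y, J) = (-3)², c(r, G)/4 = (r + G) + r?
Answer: -2522/5 ≈ -504.40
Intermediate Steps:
c(r, G) = 4*G + 8*r (c(r, G) = 4*((r + G) + r) = 4*((G + r) + r) = 4*(G + 2*r) = 4*G + 8*r)
q(y, J) = 9
I(a, W) = -2*a/5 - W/5 (I(a, W) = -((a + W) + a)/5 = -((W + a) + a)/5 = -(W + 2*a)/5 = -2*a/5 - W/5)
n(d, R) = -7 + R + d (n(d, R) = -7 + (d + R) = -7 + (R + d) = -7 + R + d)
z + (29 - 1*75)*n(I(c(-3, 0), 1), q(4, 2)) = 20 + (29 - 1*75)*(-7 + 9 + (-2*(4*0 + 8*(-3))/5 - ⅕*1)) = 20 + (29 - 75)*(-7 + 9 + (-2*(0 - 24)/5 - ⅕)) = 20 - 46*(-7 + 9 + (-⅖*(-24) - ⅕)) = 20 - 46*(-7 + 9 + (48/5 - ⅕)) = 20 - 46*(-7 + 9 + 47/5) = 20 - 46*57/5 = 20 - 2622/5 = -2522/5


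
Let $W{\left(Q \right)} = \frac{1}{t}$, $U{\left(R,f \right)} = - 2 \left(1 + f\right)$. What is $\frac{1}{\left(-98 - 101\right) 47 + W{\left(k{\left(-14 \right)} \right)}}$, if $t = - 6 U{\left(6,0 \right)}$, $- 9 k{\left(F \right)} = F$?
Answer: $- \frac{12}{112235} \approx -0.00010692$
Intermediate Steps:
$k{\left(F \right)} = - \frac{F}{9}$
$U{\left(R,f \right)} = -2 - 2 f$
$t = 12$ ($t = - 6 \left(-2 - 0\right) = - 6 \left(-2 + 0\right) = \left(-6\right) \left(-2\right) = 12$)
$W{\left(Q \right)} = \frac{1}{12}$
$\frac{1}{\left(-98 - 101\right) 47 + W{\left(k{\left(-14 \right)} \right)}} = \frac{1}{\left(-98 - 101\right) 47 + \frac{1}{12}} = \frac{1}{\left(-199\right) 47 + \frac{1}{12}} = \frac{1}{-9353 + \frac{1}{12}} = \frac{1}{- \frac{112235}{12}} = - \frac{12}{112235}$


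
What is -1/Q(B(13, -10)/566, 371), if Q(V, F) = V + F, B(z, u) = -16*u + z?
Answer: -566/210159 ≈ -0.0026932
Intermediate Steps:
B(z, u) = z - 16*u
Q(V, F) = F + V
-1/Q(B(13, -10)/566, 371) = -1/(371 + (13 - 16*(-10))/566) = -1/(371 + (13 + 160)*(1/566)) = -1/(371 + 173*(1/566)) = -1/(371 + 173/566) = -1/210159/566 = -1*566/210159 = -566/210159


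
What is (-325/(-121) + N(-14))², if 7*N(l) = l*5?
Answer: 783225/14641 ≈ 53.495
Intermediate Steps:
N(l) = 5*l/7 (N(l) = (l*5)/7 = (5*l)/7 = 5*l/7)
(-325/(-121) + N(-14))² = (-325/(-121) + (5/7)*(-14))² = (-325*(-1/121) - 10)² = (325/121 - 10)² = (-885/121)² = 783225/14641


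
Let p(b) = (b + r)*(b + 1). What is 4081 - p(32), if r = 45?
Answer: 1540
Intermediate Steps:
p(b) = (1 + b)*(45 + b) (p(b) = (b + 45)*(b + 1) = (45 + b)*(1 + b) = (1 + b)*(45 + b))
4081 - p(32) = 4081 - (45 + 32² + 46*32) = 4081 - (45 + 1024 + 1472) = 4081 - 1*2541 = 4081 - 2541 = 1540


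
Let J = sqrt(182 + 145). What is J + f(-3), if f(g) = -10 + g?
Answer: -13 + sqrt(327) ≈ 5.0831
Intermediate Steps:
J = sqrt(327) ≈ 18.083
J + f(-3) = sqrt(327) + (-10 - 3) = sqrt(327) - 13 = -13 + sqrt(327)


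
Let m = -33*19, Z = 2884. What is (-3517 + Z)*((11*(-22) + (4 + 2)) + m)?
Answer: 546279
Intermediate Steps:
m = -627
(-3517 + Z)*((11*(-22) + (4 + 2)) + m) = (-3517 + 2884)*((11*(-22) + (4 + 2)) - 627) = -633*((-242 + 6) - 627) = -633*(-236 - 627) = -633*(-863) = 546279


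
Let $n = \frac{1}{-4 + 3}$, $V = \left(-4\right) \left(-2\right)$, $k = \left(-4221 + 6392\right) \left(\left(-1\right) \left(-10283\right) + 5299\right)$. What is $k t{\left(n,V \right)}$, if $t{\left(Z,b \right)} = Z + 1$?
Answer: $0$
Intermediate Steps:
$k = 33828522$ ($k = 2171 \left(10283 + 5299\right) = 2171 \cdot 15582 = 33828522$)
$V = 8$
$n = -1$ ($n = \frac{1}{-1} = -1$)
$t{\left(Z,b \right)} = 1 + Z$
$k t{\left(n,V \right)} = 33828522 \left(1 - 1\right) = 33828522 \cdot 0 = 0$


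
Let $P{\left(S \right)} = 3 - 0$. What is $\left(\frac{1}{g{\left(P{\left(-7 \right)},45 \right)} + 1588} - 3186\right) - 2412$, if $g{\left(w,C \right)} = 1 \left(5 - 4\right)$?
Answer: $- \frac{8895221}{1589} \approx -5598.0$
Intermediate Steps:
$P{\left(S \right)} = 3$ ($P{\left(S \right)} = 3 + 0 = 3$)
$g{\left(w,C \right)} = 1$ ($g{\left(w,C \right)} = 1 \cdot 1 = 1$)
$\left(\frac{1}{g{\left(P{\left(-7 \right)},45 \right)} + 1588} - 3186\right) - 2412 = \left(\frac{1}{1 + 1588} - 3186\right) - 2412 = \left(\frac{1}{1589} - 3186\right) - 2412 = - \frac{5062553}{1589} - 2412 = - \frac{8895221}{1589}$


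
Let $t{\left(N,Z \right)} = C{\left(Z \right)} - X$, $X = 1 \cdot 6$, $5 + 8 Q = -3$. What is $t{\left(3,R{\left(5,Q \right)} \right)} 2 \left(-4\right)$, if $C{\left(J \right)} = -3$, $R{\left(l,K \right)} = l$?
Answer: $72$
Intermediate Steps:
$Q = -1$ ($Q = - \frac{5}{8} + \frac{1}{8} \left(-3\right) = - \frac{5}{8} - \frac{3}{8} = -1$)
$X = 6$
$t{\left(N,Z \right)} = -9$ ($t{\left(N,Z \right)} = -3 - 6 = -9$)
$t{\left(3,R{\left(5,Q \right)} \right)} 2 \left(-4\right) = \left(-9\right) 2 \left(-4\right) = \left(-18\right) \left(-4\right) = 72$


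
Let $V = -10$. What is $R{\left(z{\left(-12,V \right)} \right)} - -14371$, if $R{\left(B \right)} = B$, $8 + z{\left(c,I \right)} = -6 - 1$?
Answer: $14356$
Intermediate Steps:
$z{\left(c,I \right)} = -15$ ($z{\left(c,I \right)} = -8 - 7 = -15$)
$R{\left(z{\left(-12,V \right)} \right)} - -14371 = -15 - -14371 = -15 + 14371 = 14356$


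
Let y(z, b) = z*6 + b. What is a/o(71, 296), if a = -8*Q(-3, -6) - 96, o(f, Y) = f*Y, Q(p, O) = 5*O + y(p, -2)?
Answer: 38/2627 ≈ 0.014465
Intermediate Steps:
y(z, b) = b + 6*z (y(z, b) = 6*z + b = b + 6*z)
Q(p, O) = -2 + 5*O + 6*p (Q(p, O) = 5*O + (-2 + 6*p) = -2 + 5*O + 6*p)
o(f, Y) = Y*f
a = 304 (a = -8*(-2 + 5*(-6) + 6*(-3)) - 96 = -8*(-2 - 30 - 18) - 96 = -8*(-50) - 96 = 400 - 96 = 304)
a/o(71, 296) = 304/((296*71)) = 304/21016 = 304*(1/21016) = 38/2627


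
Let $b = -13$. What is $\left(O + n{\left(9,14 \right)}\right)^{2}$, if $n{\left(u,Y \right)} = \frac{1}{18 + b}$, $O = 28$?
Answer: $\frac{19881}{25} \approx 795.24$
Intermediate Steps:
$n{\left(u,Y \right)} = \frac{1}{5}$ ($n{\left(u,Y \right)} = \frac{1}{18 - 13} = \frac{1}{5}$)
$\left(O + n{\left(9,14 \right)}\right)^{2} = \left(28 + \frac{1}{5}\right)^{2} = \left(\frac{141}{5}\right)^{2} = \frac{19881}{25}$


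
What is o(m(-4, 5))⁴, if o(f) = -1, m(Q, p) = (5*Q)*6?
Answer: 1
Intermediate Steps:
m(Q, p) = 30*Q
o(m(-4, 5))⁴ = (-1)⁴ = 1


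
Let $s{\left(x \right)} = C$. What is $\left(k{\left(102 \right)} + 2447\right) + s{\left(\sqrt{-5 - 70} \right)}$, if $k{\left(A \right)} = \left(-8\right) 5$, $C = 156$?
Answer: $2563$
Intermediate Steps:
$k{\left(A \right)} = -40$
$s{\left(x \right)} = 156$
$\left(k{\left(102 \right)} + 2447\right) + s{\left(\sqrt{-5 - 70} \right)} = \left(-40 + 2447\right) + 156 = 2407 + 156 = 2563$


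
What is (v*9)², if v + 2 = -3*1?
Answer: 2025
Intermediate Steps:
v = -5 (v = -2 - 3*1 = -2 - 3 = -5)
(v*9)² = (-5*9)² = (-45)² = 2025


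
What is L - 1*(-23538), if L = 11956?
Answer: 35494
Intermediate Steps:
L - 1*(-23538) = 11956 - 1*(-23538) = 11956 + 23538 = 35494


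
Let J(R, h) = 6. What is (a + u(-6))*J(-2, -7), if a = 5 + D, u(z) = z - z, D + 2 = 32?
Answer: 210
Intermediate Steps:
D = 30 (D = -2 + 32 = 30)
u(z) = 0
a = 35 (a = 5 + 30 = 35)
(a + u(-6))*J(-2, -7) = (35 + 0)*6 = 35*6 = 210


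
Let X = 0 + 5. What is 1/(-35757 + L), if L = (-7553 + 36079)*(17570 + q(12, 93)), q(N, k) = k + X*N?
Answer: 1/505530541 ≈ 1.9781e-9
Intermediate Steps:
X = 5
q(N, k) = k + 5*N
L = 505566298 (L = (-7553 + 36079)*(17570 + (93 + 5*12)) = 28526*(17570 + (93 + 60)) = 28526*(17570 + 153) = 28526*17723 = 505566298)
1/(-35757 + L) = 1/(-35757 + 505566298) = 1/505530541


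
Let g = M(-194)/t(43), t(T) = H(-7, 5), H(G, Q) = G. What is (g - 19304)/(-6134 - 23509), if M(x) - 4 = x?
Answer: 134938/207501 ≈ 0.65030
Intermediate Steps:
t(T) = -7
M(x) = 4 + x
g = 190/7 (g = (4 - 194)/(-7) = -190*(-⅐) = 190/7 ≈ 27.143)
(g - 19304)/(-6134 - 23509) = (190/7 - 19304)/(-6134 - 23509) = -134938/7/(-29643) = -134938/7*(-1/29643) = 134938/207501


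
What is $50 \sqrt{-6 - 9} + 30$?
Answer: $30 + 50 i \sqrt{15} \approx 30.0 + 193.65 i$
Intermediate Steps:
$50 \sqrt{-6 - 9} + 30 = 50 \sqrt{-15} + 30 = 50 i \sqrt{15} + 30 = 30 + 50 i \sqrt{15}$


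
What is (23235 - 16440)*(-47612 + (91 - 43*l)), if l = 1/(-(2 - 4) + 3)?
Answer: -322963632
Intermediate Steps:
l = ⅕ (l = 1/(-1*(-2) + 3) = 1/(2 + 3) = 1/5 = ⅕ ≈ 0.20000)
(23235 - 16440)*(-47612 + (91 - 43*l)) = (23235 - 16440)*(-47612 + (91 - 43*⅕)) = 6795*(-47612 + (91 - 43/5)) = 6795*(-47612 + 412/5) = 6795*(-237648/5) = -322963632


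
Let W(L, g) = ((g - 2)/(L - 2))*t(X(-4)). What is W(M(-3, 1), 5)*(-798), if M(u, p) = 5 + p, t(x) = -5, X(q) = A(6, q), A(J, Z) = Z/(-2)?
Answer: 5985/2 ≈ 2992.5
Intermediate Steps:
A(J, Z) = -Z/2 (A(J, Z) = Z*(-½) = -Z/2)
X(q) = -q/2
W(L, g) = -5*(-2 + g)/(-2 + L) (W(L, g) = ((g - 2)/(L - 2))*(-5) = ((-2 + g)/(-2 + L))*(-5) = -5*(-2 + g)/(-2 + L))
W(M(-3, 1), 5)*(-798) = (5*(2 - 1*5)/(-2 + (5 + 1)))*(-798) = (5*(2 - 5)/(-2 + 6))*(-798) = (5*(-3)/4)*(-798) = (5*(¼)*(-3))*(-798) = -15/4*(-798) = 5985/2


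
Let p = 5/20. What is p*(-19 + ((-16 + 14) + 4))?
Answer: -17/4 ≈ -4.2500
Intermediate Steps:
p = 1/4 (p = 5*(1/20) = 1/4 ≈ 0.25000)
p*(-19 + ((-16 + 14) + 4)) = (-19 + ((-16 + 14) + 4))/4 = (-19 + (-2 + 4))/4 = (-19 + 2)/4 = (1/4)*(-17) = -17/4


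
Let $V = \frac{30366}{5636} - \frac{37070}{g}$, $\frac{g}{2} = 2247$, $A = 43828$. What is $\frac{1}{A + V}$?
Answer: $\frac{6332046}{277502796659} \approx 2.2818 \cdot 10^{-5}$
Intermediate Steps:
$g = 4494$ ($g = 2 \cdot 2247 = 4494$)
$V = - \frac{18115429}{6332046}$ ($V = \frac{30366}{5636} - \frac{37070}{4494} = 30366 \cdot \frac{1}{5636} - \frac{18535}{2247} = \frac{15183}{2818} - \frac{18535}{2247} = - \frac{18115429}{6332046} \approx -2.8609$)
$\frac{1}{A + V} = \frac{1}{43828 - \frac{18115429}{6332046}} = \frac{1}{\frac{277502796659}{6332046}} = \frac{6332046}{277502796659}$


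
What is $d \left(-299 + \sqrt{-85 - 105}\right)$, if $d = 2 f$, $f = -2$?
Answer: $1196 - 4 i \sqrt{190} \approx 1196.0 - 55.136 i$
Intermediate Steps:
$d = -4$ ($d = 2 \left(-2\right) = -4$)
$d \left(-299 + \sqrt{-85 - 105}\right) = - 4 \left(-299 + \sqrt{-85 - 105}\right) = - 4 \left(-299 + \sqrt{-190}\right) = - 4 \left(-299 + i \sqrt{190}\right) = 1196 - 4 i \sqrt{190}$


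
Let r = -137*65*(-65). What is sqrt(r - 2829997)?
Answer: 2*I*sqrt(562793) ≈ 1500.4*I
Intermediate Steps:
r = 578825 (r = -8905*(-65) = 578825)
sqrt(r - 2829997) = sqrt(578825 - 2829997) = sqrt(-2251172) = 2*I*sqrt(562793)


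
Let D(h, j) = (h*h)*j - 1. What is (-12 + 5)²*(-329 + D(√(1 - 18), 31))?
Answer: -41993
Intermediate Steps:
D(h, j) = -1 + j*h² (D(h, j) = h²*j - 1 = j*h² - 1 = -1 + j*h²)
(-12 + 5)²*(-329 + D(√(1 - 18), 31)) = (-12 + 5)²*(-329 + (-1 + 31*(√(1 - 18))²)) = (-7)²*(-329 + (-1 + 31*(√(-17))²)) = 49*(-329 + (-1 + 31*(I*√17)²)) = 49*(-329 + (-1 + 31*(-17))) = 49*(-329 + (-1 - 527)) = 49*(-329 - 528) = 49*(-857) = -41993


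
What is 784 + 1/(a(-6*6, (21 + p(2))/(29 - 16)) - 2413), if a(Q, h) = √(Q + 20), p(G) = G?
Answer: 4564904227/5822585 - 4*I/5822585 ≈ 784.0 - 6.8698e-7*I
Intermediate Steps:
a(Q, h) = √(20 + Q)
784 + 1/(a(-6*6, (21 + p(2))/(29 - 16)) - 2413) = 784 + 1/(√(20 - 6*6) - 2413) = 784 + 1/(√(20 - 36) - 2413) = 784 + 1/(√(-16) - 2413) = 784 + 1/(4*I - 2413) = 784 + 1/(-2413 + 4*I) = 784 + (-2413 - 4*I)/5822585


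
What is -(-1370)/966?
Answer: 685/483 ≈ 1.4182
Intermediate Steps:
-(-1370)/966 = -2*(-685/966) = 685/483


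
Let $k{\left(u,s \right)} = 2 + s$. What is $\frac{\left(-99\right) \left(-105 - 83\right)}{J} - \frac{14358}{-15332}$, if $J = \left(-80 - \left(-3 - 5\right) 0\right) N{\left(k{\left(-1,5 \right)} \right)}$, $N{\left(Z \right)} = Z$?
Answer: $- \frac{17332419}{536620} \approx -32.299$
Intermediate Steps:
$J = -560$ ($J = \left(-80 - \left(-3 - 5\right) 0\right) \left(2 + 5\right) = \left(-80 - \left(-8\right) 0\right) 7 = \left(-80 - 0\right) 7 = \left(-80 + 0\right) 7 = \left(-80\right) 7 = -560$)
$\frac{\left(-99\right) \left(-105 - 83\right)}{J} - \frac{14358}{-15332} = \frac{\left(-99\right) \left(-105 - 83\right)}{-560} - \frac{14358}{-15332} = \left(-99\right) \left(-188\right) \left(- \frac{1}{560}\right) - - \frac{7179}{7666} = 18612 \left(- \frac{1}{560}\right) + \frac{7179}{7666} = - \frac{4653}{140} + \frac{7179}{7666} = - \frac{17332419}{536620}$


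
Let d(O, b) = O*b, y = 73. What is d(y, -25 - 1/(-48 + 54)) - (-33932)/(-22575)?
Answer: -83015939/45150 ≈ -1838.7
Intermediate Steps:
d(y, -25 - 1/(-48 + 54)) - (-33932)/(-22575) = 73*(-25 - 1/(-48 + 54)) - (-33932)/(-22575) = 73*(-25 - 1/6) - (-33932)*(-1)/22575 = 73*(-25 - 1*1/6) - 1*33932/22575 = 73*(-25 - 1/6) - 33932/22575 = 73*(-151/6) - 33932/22575 = -11023/6 - 33932/22575 = -83015939/45150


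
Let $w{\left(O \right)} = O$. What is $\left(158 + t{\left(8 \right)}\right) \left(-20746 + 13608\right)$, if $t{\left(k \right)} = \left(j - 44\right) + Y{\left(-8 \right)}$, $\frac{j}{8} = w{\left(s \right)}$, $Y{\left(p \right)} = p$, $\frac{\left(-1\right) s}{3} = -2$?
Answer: $-1099252$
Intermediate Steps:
$s = 6$ ($s = \left(-3\right) \left(-2\right) = 6$)
$j = 48$ ($j = 8 \cdot 6 = 48$)
$t{\left(k \right)} = -4$ ($t{\left(k \right)} = \left(48 - 44\right) - 8 = 4 - 8 = -4$)
$\left(158 + t{\left(8 \right)}\right) \left(-20746 + 13608\right) = \left(158 - 4\right) \left(-20746 + 13608\right) = 154 \left(-7138\right) = -1099252$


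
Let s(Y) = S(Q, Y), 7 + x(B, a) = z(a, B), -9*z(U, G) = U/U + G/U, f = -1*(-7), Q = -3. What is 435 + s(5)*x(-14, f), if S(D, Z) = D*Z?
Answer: 1615/3 ≈ 538.33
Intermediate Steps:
f = 7
z(U, G) = -⅑ - G/(9*U) (z(U, G) = -(U/U + G/U)/9 = -(1 + G/U)/9 = -⅑ - G/(9*U))
x(B, a) = -7 + (-B - a)/(9*a)
s(Y) = -3*Y
435 + s(5)*x(-14, f) = 435 + (-3*5)*((⅑)*(-1*(-14) - 64*7)/7) = 435 - 5*(14 - 448)/(3*7) = 435 - 5*(-434)/(3*7) = 435 - 15*(-62/9) = 435 + 310/3 = 1615/3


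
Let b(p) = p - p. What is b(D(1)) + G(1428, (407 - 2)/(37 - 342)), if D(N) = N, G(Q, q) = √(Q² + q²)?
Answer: 15*√33723601/61 ≈ 1428.0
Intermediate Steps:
b(p) = 0
b(D(1)) + G(1428, (407 - 2)/(37 - 342)) = 0 + √(1428² + ((407 - 2)/(37 - 342))²) = 0 + √(2039184 + (405/(-305))²) = 0 + √(2039184 + (405*(-1/305))²) = 0 + √(2039184 + (-81/61)²) = 0 + √(2039184 + 6561/3721) = 0 + √(7587810225/3721) = 0 + 15*√33723601/61 = 15*√33723601/61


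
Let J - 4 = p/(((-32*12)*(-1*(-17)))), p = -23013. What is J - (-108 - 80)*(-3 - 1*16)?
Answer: -7756297/2176 ≈ -3564.5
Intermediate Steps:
J = 16375/2176 (J = 4 - 23013/((-32*12)*(-1*(-17))) = 4 - 23013/((-384*17)) = 4 - 23013/(-6528) = 4 - 23013*(-1/6528) = 4 + 7671/2176 = 16375/2176 ≈ 7.5253)
J - (-108 - 80)*(-3 - 1*16) = 16375/2176 - (-108 - 80)*(-3 - 1*16) = 16375/2176 - (-188)*(-3 - 16) = 16375/2176 - (-188)*(-19) = 16375/2176 - 1*3572 = 16375/2176 - 3572 = -7756297/2176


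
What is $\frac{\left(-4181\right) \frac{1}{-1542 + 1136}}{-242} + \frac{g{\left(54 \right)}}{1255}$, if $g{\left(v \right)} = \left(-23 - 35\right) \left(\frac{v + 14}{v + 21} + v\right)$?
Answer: $- \frac{23860437313}{9247969500} \approx -2.5801$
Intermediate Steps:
$g{\left(v \right)} = - 58 v - \frac{58 \left(14 + v\right)}{21 + v}$ ($g{\left(v \right)} = - 58 \left(\frac{14 + v}{21 + v} + v\right) = - 58 \left(v + \frac{14 + v}{21 + v}\right) = - 58 v - \frac{58 \left(14 + v\right)}{21 + v}$)
$\frac{\left(-4181\right) \frac{1}{-1542 + 1136}}{-242} + \frac{g{\left(54 \right)}}{1255} = \frac{\left(-4181\right) \frac{1}{-1542 + 1136}}{-242} + \frac{58 \frac{1}{21 + 54} \left(-14 - 54^{2} - 1188\right)}{1255} = - \frac{4181}{-406} \left(- \frac{1}{242}\right) + \frac{58 \left(-14 - 2916 - 1188\right)}{75} \cdot \frac{1}{1255} = \left(-4181\right) \left(- \frac{1}{406}\right) \left(- \frac{1}{242}\right) + 58 \cdot \frac{1}{75} \left(-14 - 2916 - 1188\right) \frac{1}{1255} = \frac{4181}{406} \left(- \frac{1}{242}\right) + 58 \cdot \frac{1}{75} \left(-4118\right) \frac{1}{1255} = - \frac{4181}{98252} - \frac{238844}{94125} = - \frac{23860437313}{9247969500}$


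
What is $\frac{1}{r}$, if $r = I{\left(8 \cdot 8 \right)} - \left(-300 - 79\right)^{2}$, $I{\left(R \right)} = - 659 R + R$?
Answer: $- \frac{1}{185753} \approx -5.3835 \cdot 10^{-6}$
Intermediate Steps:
$I{\left(R \right)} = - 658 R$
$r = -185753$ ($r = - 658 \cdot 8 \cdot 8 - \left(-300 - 79\right)^{2} = \left(-658\right) 64 - \left(-379\right)^{2} = -42112 - 143641 = -185753$)
$\frac{1}{r} = \frac{1}{-185753} = - \frac{1}{185753}$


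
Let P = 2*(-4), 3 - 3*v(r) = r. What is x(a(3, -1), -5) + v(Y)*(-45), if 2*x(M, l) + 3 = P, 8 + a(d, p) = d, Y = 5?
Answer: 49/2 ≈ 24.500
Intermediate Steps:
v(r) = 1 - r/3
P = -8
a(d, p) = -8 + d
x(M, l) = -11/2 (x(M, l) = -3/2 + (½)*(-8) = -3/2 - 4 = -11/2)
x(a(3, -1), -5) + v(Y)*(-45) = -11/2 + (1 - ⅓*5)*(-45) = -11/2 + (1 - 5/3)*(-45) = -11/2 - ⅔*(-45) = -11/2 + 30 = 49/2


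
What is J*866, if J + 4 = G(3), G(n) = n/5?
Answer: -14722/5 ≈ -2944.4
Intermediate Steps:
G(n) = n/5 (G(n) = n*(1/5) = n/5)
J = -17/5 (J = -4 + (1/5)*3 = -4 + 3/5 = -17/5 ≈ -3.4000)
J*866 = -17/5*866 = -14722/5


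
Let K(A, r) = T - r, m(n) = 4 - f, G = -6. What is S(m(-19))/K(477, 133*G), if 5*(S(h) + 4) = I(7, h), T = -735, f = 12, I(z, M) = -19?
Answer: -13/105 ≈ -0.12381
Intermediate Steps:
m(n) = -8 (m(n) = 4 - 1*12 = 4 - 12 = -8)
S(h) = -39/5 (S(h) = -4 + (⅕)*(-19) = -4 - 19/5 = -39/5)
K(A, r) = -735 - r
S(m(-19))/K(477, 133*G) = -39/(5*(-735 - 133*(-6))) = -39/(5*(-735 - 1*(-798))) = -39/(5*(-735 + 798)) = -39/5/63 = -39/5*1/63 = -13/105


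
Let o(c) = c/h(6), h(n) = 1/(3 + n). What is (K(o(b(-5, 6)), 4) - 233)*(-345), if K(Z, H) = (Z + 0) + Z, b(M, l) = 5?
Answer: 49335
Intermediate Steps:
o(c) = 9*c (o(c) = c/(1/(3 + 6)) = c/(1/9) = c/(⅑) = c*9 = 9*c)
K(Z, H) = 2*Z (K(Z, H) = Z + Z = 2*Z)
(K(o(b(-5, 6)), 4) - 233)*(-345) = (2*(9*5) - 233)*(-345) = (2*45 - 233)*(-345) = (90 - 233)*(-345) = -143*(-345) = 49335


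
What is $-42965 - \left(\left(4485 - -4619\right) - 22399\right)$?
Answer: $-29670$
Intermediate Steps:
$-42965 - \left(\left(4485 - -4619\right) - 22399\right) = -42965 - \left(\left(4485 + 4619\right) - 22399\right) = -42965 - \left(9104 - 22399\right) = -42965 - -13295 = -42965 + 13295 = -29670$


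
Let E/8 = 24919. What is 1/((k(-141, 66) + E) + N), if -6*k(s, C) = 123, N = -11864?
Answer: 2/374935 ≈ 5.3343e-6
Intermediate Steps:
E = 199352 (E = 8*24919 = 199352)
k(s, C) = -41/2 (k(s, C) = -⅙*123 = -41/2)
1/((k(-141, 66) + E) + N) = 1/((-41/2 + 199352) - 11864) = 1/(398663/2 - 11864) = 1/(374935/2) = 2/374935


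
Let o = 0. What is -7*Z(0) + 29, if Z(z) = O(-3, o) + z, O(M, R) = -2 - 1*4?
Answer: 71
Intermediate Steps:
O(M, R) = -6 (O(M, R) = -2 - 4 = -6)
Z(z) = -6 + z
-7*Z(0) + 29 = -7*(-6 + 0) + 29 = -7*(-6) + 29 = 42 + 29 = 71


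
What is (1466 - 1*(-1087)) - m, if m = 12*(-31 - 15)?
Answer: 3105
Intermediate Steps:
m = -552 (m = 12*(-46) = -552)
(1466 - 1*(-1087)) - m = (1466 - 1*(-1087)) - 1*(-552) = (1466 + 1087) + 552 = 2553 + 552 = 3105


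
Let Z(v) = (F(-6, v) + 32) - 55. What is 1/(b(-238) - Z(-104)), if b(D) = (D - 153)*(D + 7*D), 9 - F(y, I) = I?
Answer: 1/744374 ≈ 1.3434e-6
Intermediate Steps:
F(y, I) = 9 - I
b(D) = 8*D*(-153 + D) (b(D) = (-153 + D)*(8*D) = 8*D*(-153 + D))
Z(v) = -14 - v (Z(v) = ((9 - v) + 32) - 55 = (41 - v) - 55 = -14 - v)
1/(b(-238) - Z(-104)) = 1/(8*(-238)*(-153 - 238) - (-14 - 1*(-104))) = 1/(8*(-238)*(-391) - (-14 + 104)) = 1/(744464 - 1*90) = 1/(744464 - 90) = 1/744374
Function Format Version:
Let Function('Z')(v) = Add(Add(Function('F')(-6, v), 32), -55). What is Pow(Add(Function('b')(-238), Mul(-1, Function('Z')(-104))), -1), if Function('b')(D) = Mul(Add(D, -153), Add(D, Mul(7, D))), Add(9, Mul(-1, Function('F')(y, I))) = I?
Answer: Rational(1, 744374) ≈ 1.3434e-6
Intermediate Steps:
Function('F')(y, I) = Add(9, Mul(-1, I))
Function('b')(D) = Mul(8, D, Add(-153, D)) (Function('b')(D) = Mul(Add(-153, D), Mul(8, D)) = Mul(8, D, Add(-153, D)))
Function('Z')(v) = Add(-14, Mul(-1, v)) (Function('Z')(v) = Add(Add(Add(9, Mul(-1, v)), 32), -55) = Add(Add(41, Mul(-1, v)), -55) = Add(-14, Mul(-1, v)))
Pow(Add(Function('b')(-238), Mul(-1, Function('Z')(-104))), -1) = Pow(Add(Mul(8, -238, Add(-153, -238)), Mul(-1, Add(-14, Mul(-1, -104)))), -1) = Pow(Add(Mul(8, -238, -391), Mul(-1, Add(-14, 104))), -1) = Pow(Add(744464, Mul(-1, 90)), -1) = Pow(Add(744464, -90), -1) = Pow(744374, -1) = Rational(1, 744374)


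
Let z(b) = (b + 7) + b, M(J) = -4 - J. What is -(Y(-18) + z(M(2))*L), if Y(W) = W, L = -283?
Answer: -1397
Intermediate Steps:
z(b) = 7 + 2*b (z(b) = (7 + b) + b = 7 + 2*b)
-(Y(-18) + z(M(2))*L) = -(-18 + (7 + 2*(-4 - 1*2))*(-283)) = -(-18 + (7 + 2*(-4 - 2))*(-283)) = -(-18 + (7 + 2*(-6))*(-283)) = -(-18 + (7 - 12)*(-283)) = -(-18 - 5*(-283)) = -(-18 + 1415) = -1*1397 = -1397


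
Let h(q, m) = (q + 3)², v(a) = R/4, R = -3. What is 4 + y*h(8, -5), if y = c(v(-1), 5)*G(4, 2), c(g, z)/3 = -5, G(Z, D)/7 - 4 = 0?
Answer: -50816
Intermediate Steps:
G(Z, D) = 28 (G(Z, D) = 28 + 7*0 = 28 + 0 = 28)
v(a) = -¾ (v(a) = -3/4 = -3*¼ = -¾)
c(g, z) = -15 (c(g, z) = 3*(-5) = -15)
h(q, m) = (3 + q)²
y = -420 (y = -15*28 = -420)
4 + y*h(8, -5) = 4 - 420*(3 + 8)² = 4 - 420*11² = 4 - 420*121 = 4 - 50820 = -50816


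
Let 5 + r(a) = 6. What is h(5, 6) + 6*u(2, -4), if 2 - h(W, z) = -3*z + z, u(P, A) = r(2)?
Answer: 20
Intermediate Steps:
r(a) = 1 (r(a) = -5 + 6 = 1)
u(P, A) = 1
h(W, z) = 2 + 2*z (h(W, z) = 2 - (-3*z + z) = 2 - (-2)*z = 2 + 2*z)
h(5, 6) + 6*u(2, -4) = (2 + 2*6) + 6*1 = (2 + 12) + 6 = 14 + 6 = 20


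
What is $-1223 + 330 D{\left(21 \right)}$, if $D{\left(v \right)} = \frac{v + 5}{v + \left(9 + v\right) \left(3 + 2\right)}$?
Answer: $- \frac{66851}{57} \approx -1172.8$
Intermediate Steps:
$D{\left(v \right)} = \frac{5 + v}{45 + 6 v}$ ($D{\left(v \right)} = \frac{5 + v}{v + \left(9 + v\right) 5} = \frac{5 + v}{v + \left(45 + 5 v\right)} = \frac{5 + v}{45 + 6 v}$)
$-1223 + 330 D{\left(21 \right)} = -1223 + 330 \frac{5 + 21}{3 \left(15 + 2 \cdot 21\right)} = -1223 + 330 \cdot \frac{1}{3} \frac{1}{15 + 42} \cdot 26 = -1223 + 330 \cdot \frac{1}{3} \cdot \frac{1}{57} \cdot 26 = -1223 + 330 \cdot \frac{26}{171} = -1223 + \frac{2860}{57} = - \frac{66851}{57}$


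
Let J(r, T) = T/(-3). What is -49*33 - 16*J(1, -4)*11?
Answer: -5555/3 ≈ -1851.7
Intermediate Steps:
J(r, T) = -T/3 (J(r, T) = T*(-⅓) = -T/3)
-49*33 - 16*J(1, -4)*11 = -49*33 - 16*(-⅓*(-4))*11 = -1617 - 16*(4/3)*11 = -1617 - 64*11/3 = -1617 - 1*704/3 = -1617 - 704/3 = -5555/3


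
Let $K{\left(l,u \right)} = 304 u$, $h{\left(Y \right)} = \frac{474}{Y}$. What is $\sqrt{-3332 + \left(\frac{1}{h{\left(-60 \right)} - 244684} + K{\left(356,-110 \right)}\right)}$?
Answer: $\frac{i \sqrt{220169135878122282}}{2446919} \approx 191.76 i$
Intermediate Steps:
$\sqrt{-3332 + \left(\frac{1}{h{\left(-60 \right)} - 244684} + K{\left(356,-110 \right)}\right)} = \sqrt{-3332 + \left(\frac{1}{\frac{474}{-60} - 244684} + 304 \left(-110\right)\right)} = \sqrt{-3332 - \left(33440 - \frac{1}{474 \left(- \frac{1}{60}\right) - 244684}\right)} = \sqrt{-3332 - \left(33440 - \frac{1}{- \frac{79}{10} - 244684}\right)} = \sqrt{-3332 - \left(33440 - \frac{1}{- \frac{2446919}{10}}\right)} = \sqrt{-3332 - \frac{81824971370}{2446919}} = \sqrt{- \frac{89978105478}{2446919}} = \frac{i \sqrt{220169135878122282}}{2446919}$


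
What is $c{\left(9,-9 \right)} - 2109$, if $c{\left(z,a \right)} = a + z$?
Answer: $-2109$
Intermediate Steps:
$c{\left(9,-9 \right)} - 2109 = \left(-9 + 9\right) - 2109 = 0 - 2109 = -2109$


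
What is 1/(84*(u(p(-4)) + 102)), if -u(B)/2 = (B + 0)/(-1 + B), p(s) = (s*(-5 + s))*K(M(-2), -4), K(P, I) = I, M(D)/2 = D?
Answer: 145/1218168 ≈ 0.00011903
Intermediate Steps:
M(D) = 2*D
p(s) = -4*s*(-5 + s) (p(s) = (s*(-5 + s))*(-4) = -4*s*(-5 + s))
u(B) = -2*B/(-1 + B) (u(B) = -2*(B + 0)/(-1 + B) = -2*B/(-1 + B))
1/(84*(u(p(-4)) + 102)) = 1/(84*(-2*4*(-4)*(5 - 1*(-4))/(-1 + 4*(-4)*(5 - 1*(-4))) + 102)) = 1/(84*(-2*4*(-4)*(5 + 4)/(-1 + 4*(-4)*(5 + 4)) + 102)) = 1/(84*(-2*4*(-4)*9/(-1 + 4*(-4)*9) + 102)) = 1/(84*(-2*(-144)/(-1 - 144) + 102)) = 1/(84*(-2*(-144)/(-145) + 102)) = 1/(84*(-2*(-144)*(-1/145) + 102)) = 1/(84*(-288/145 + 102)) = 1/(84*(14502/145)) = 1/(1218168/145) = 145/1218168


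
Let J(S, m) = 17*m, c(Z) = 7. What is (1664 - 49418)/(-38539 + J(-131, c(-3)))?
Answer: 23877/19210 ≈ 1.2429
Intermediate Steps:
(1664 - 49418)/(-38539 + J(-131, c(-3))) = (1664 - 49418)/(-38539 + 17*7) = -47754/(-38539 + 119) = -47754/(-38420) = -47754*(-1/38420) = 23877/19210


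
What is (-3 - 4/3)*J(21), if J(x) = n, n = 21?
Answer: -91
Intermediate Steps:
J(x) = 21
(-3 - 4/3)*J(21) = (-3 - 4/3)*21 = -13/3*21 = -91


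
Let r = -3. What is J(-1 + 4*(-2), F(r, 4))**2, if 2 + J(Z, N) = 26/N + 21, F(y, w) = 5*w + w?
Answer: 58081/144 ≈ 403.34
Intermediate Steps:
F(y, w) = 6*w
J(Z, N) = 19 + 26/N (J(Z, N) = -2 + (26/N + 21) = -2 + (21 + 26/N) = 19 + 26/N)
J(-1 + 4*(-2), F(r, 4))**2 = (19 + 26/((6*4)))**2 = (19 + 26/24)**2 = (19 + 26*(1/24))**2 = (19 + 13/12)**2 = (241/12)**2 = 58081/144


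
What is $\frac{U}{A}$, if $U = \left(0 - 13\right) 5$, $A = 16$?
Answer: $- \frac{65}{16} \approx -4.0625$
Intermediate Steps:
$U = -65$ ($U = \left(-13\right) 5 = -65$)
$\frac{U}{A} = - \frac{65}{16}$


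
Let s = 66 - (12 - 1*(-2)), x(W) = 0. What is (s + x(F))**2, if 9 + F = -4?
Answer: 2704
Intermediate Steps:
F = -13 (F = -9 - 4 = -13)
s = 52 (s = 66 - (12 + 2) = 66 - 1*14 = 66 - 14 = 52)
(s + x(F))**2 = (52 + 0)**2 = 52**2 = 2704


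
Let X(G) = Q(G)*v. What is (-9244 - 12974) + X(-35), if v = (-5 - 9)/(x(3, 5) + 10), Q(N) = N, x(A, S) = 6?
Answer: -177499/8 ≈ -22187.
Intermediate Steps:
v = -7/8 (v = (-5 - 9)/(6 + 10) = -14/16 = -14*1/16 = -7/8 ≈ -0.87500)
X(G) = -7*G/8 (X(G) = G*(-7/8) = -7*G/8)
(-9244 - 12974) + X(-35) = (-9244 - 12974) - 7/8*(-35) = -22218 + 245/8 = -177499/8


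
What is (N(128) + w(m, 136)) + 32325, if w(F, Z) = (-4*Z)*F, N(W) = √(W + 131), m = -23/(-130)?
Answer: 2094869/65 + √259 ≈ 32245.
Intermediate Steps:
m = 23/130 (m = -23*(-1/130) = 23/130 ≈ 0.17692)
N(W) = √(131 + W)
w(F, Z) = -4*F*Z
(N(128) + w(m, 136)) + 32325 = (√(131 + 128) - 4*23/130*136) + 32325 = (√259 - 6256/65) + 32325 = (-6256/65 + √259) + 32325 = 2094869/65 + √259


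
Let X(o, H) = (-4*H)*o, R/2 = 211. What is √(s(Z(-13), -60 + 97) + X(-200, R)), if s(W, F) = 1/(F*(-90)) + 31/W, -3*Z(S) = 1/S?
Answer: √417446568530/1110 ≈ 582.07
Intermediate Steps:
Z(S) = -1/(3*S)
R = 422 (R = 2*211 = 422)
X(o, H) = -4*H*o
s(W, F) = 31/W - 1/(90*F) (s(W, F) = -1/90/F + 31/W = -1/(90*F) + 31/W = 31/W - 1/(90*F))
√(s(Z(-13), -60 + 97) + X(-200, R)) = √((31/((-⅓/(-13))) - 1/(90*(-60 + 97))) - 4*422*(-200)) = √((31/((-⅓*(-1/13))) - 1/90/37) + 337600) = √((31/(1/39) - 1/90*1/37) + 337600) = √((31*39 - 1/3330) + 337600) = √((1209 - 1/3330) + 337600) = √(4025969/3330 + 337600) = √(1128233969/3330) = √417446568530/1110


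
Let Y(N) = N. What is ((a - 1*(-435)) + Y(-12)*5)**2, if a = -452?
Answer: 5929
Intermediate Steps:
((a - 1*(-435)) + Y(-12)*5)**2 = ((-452 - 1*(-435)) - 12*5)**2 = ((-452 + 435) - 60)**2 = (-17 - 60)**2 = (-77)**2 = 5929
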